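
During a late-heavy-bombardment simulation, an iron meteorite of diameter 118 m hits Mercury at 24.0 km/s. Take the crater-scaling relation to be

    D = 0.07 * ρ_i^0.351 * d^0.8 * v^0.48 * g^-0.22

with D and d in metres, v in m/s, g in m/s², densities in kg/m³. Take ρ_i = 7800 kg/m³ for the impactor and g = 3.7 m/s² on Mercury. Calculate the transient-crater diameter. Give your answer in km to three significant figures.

In SI units: v = 24000 m/s.
ρ_i^0.351 = 7800^0.351 = 23.23
d^0.8 = 118^0.8 = 45.45
v^0.48 = 24000^0.48 = 126.6
g^-0.22 = 3.7^-0.22 = 0.7499
D = 0.07 × 23.23 × 45.45 × 126.6 × 0.7499 = 7016 m
   = 7.016 km

D ≈ 7.02 km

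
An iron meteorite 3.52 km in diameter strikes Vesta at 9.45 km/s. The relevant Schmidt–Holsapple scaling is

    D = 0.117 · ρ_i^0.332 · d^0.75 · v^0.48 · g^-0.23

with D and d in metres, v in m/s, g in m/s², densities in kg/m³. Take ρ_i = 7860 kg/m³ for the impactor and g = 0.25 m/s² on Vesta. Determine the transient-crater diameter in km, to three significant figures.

D ≈ 117 km

In SI units: d = 3520 m, v = 9450 m/s.
ρ_i^0.332 = 7860^0.332 = 19.65
d^0.75 = 3520^0.75 = 457.0
v^0.48 = 9450^0.48 = 80.95
g^-0.23 = 0.25^-0.23 = 1.376
D = 0.117 × 19.65 × 457.0 × 80.95 × 1.376 = 1.170 × 10^5 m
   = 117.0 km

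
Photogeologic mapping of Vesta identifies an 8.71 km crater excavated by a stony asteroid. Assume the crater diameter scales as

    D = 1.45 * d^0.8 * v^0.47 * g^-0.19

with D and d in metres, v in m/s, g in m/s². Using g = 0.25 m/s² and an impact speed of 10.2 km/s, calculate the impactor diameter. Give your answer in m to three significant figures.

d ≈ 168 m

Rearranging for d: d = [D / (1.45 · 10200^0.47 · 0.25^-0.19)]^(1/0.8).
D = 8710 m.
10200^0.47 = 76.57
0.25^-0.19 = 1.301
Denominator = 1.45 × 76.57 × 1.301 = 144.4
D / 144.4 = 8710 / 144.4 = 60.32
d = 60.32^(1/0.8) = 60.32^1.25 = 168.1 m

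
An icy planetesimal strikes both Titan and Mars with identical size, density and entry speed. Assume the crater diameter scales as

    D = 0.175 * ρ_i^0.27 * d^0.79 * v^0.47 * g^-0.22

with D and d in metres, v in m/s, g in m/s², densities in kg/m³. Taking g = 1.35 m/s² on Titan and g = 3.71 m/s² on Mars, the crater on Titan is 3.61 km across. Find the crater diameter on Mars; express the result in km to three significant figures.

D ≈ 2.89 km

All impactor-dependent factors cancel in the ratio, leaving D_Mars/D_Titan = (g_Mars/g_Titan)^-0.22.
(3.71/1.35)^-0.22 = 2.748^-0.22 = 0.8006
D_Mars = 0.8006 × 3.61 km = 2.89 km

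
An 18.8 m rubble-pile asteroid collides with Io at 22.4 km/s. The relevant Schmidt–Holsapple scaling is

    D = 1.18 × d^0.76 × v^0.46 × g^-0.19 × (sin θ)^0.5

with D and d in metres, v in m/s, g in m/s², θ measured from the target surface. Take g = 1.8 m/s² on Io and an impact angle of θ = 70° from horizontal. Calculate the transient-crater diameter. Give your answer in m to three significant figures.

In SI units: v = 22400 m/s.
d^0.76 = 18.8^0.76 = 9.297
v^0.46 = 22400^0.46 = 100.3
g^-0.19 = 1.8^-0.19 = 0.8943
(sin 70°)^0.5 = 0.9397^0.5 = 0.9694
D = 1.18 × 9.297 × 100.3 × 0.8943 × 0.9694 = 953.9 m

D ≈ 954 m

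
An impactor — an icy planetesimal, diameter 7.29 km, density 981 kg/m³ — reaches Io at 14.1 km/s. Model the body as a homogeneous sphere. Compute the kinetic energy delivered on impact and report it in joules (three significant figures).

d = 7290 m; v = 14100 m/s.
Mass m = (π/6) ρ d³ = (π/6) × 981 × (7290)³ = 1.990 × 10^14 kg
E = ½ m v² = 0.5 × 1.990 × 10^14 × (14100)² = 1.978 × 10^22 J

E ≈ 1.98 × 10^22 J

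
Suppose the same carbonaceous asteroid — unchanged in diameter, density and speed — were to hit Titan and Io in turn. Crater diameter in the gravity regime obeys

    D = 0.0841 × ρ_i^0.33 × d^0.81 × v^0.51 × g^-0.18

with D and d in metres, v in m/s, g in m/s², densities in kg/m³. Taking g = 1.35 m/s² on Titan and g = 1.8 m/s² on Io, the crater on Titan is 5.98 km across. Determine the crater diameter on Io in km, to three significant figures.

D ≈ 5.68 km

All impactor-dependent factors cancel in the ratio, leaving D_Io/D_Titan = (g_Io/g_Titan)^-0.18.
(1.8/1.35)^-0.18 = 1.333^-0.18 = 0.9496
D_Io = 0.9496 × 5.98 km = 5.68 km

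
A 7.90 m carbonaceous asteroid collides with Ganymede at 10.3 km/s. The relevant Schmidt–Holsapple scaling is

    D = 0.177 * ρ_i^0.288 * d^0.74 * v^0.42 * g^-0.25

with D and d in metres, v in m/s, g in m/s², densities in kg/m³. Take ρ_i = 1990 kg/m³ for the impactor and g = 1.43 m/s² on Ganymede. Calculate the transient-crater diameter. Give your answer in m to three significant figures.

In SI units: v = 10300 m/s.
ρ_i^0.288 = 1990^0.288 = 8.914
d^0.74 = 7.9^0.74 = 4.616
v^0.42 = 10300^0.42 = 48.46
g^-0.25 = 1.43^-0.25 = 0.9145
D = 0.177 × 8.914 × 4.616 × 48.46 × 0.9145 = 322.8 m

D ≈ 323 m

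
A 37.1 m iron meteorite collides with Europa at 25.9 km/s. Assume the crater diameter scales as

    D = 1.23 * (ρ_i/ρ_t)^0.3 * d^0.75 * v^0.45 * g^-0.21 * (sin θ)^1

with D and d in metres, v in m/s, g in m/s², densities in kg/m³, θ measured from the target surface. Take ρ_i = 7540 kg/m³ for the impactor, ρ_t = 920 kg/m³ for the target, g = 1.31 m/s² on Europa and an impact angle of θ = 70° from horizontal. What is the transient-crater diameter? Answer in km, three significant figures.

In SI units: v = 25900 m/s.
(ρ_i/ρ_t)^0.3 = (7540/920)^0.3 = 1.880
d^0.75 = 37.1^0.75 = 15.03
v^0.45 = 25900^0.45 = 96.82
g^-0.21 = 1.31^-0.21 = 0.9449
(sin 70°)^1 = 0.9397^1 = 0.9397
D = 1.23 × 1.880 × 15.03 × 96.82 × 0.9449 × 0.9397 = 2988 m
   = 2.988 km

D ≈ 2.99 km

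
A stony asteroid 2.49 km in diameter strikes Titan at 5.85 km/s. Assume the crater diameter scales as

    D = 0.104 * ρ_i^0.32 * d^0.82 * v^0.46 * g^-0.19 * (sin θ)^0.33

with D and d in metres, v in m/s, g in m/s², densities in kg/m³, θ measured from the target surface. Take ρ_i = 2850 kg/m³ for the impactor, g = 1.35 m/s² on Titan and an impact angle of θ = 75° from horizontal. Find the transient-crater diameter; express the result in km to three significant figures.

In SI units: d = 2490 m, v = 5850 m/s.
ρ_i^0.32 = 2850^0.32 = 12.75
d^0.82 = 2490^0.82 = 609.4
v^0.46 = 5850^0.46 = 54.06
g^-0.19 = 1.35^-0.19 = 0.9446
(sin 75°)^0.33 = 0.9659^0.33 = 0.9886
D = 0.104 × 12.75 × 609.4 × 54.06 × 0.9446 × 0.9886 = 40793 m
   = 40.79 km

D ≈ 40.8 km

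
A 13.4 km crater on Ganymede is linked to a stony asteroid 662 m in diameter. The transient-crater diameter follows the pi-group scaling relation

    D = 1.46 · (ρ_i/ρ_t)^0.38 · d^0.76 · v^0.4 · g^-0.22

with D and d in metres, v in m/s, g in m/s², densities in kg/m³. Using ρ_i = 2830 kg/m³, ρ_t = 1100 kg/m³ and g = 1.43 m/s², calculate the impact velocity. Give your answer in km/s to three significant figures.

v ≈ 17.5 km/s

Rearranging for v: v = [D / (1.46 · (2830/1100)^0.38 · 662^0.76 · 1.43^-0.22)]^(1/0.4).
D = 13400 m.
(2830/1100)^0.38 = 1.432
662^0.76 = 139.3
1.43^-0.22 = 0.9243
Denominator = 1.46 × 1.432 × 139.3 × 0.9243 = 269.2
D / 269.2 = 13400 / 269.2 = 49.78
v = 49.78^(1/0.4) = 49.78^2.5 = 17484 m/s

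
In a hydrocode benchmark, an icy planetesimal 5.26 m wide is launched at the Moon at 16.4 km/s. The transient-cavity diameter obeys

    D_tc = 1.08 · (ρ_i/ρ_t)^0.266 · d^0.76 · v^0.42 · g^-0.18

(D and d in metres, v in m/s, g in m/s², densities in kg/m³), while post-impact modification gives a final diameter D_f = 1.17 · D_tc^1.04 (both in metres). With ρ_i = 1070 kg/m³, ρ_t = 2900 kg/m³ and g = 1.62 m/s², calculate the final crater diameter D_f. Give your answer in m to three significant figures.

D_f ≈ 226 m

v = 16400 m/s.
(ρ_i/ρ_t)^0.266 = (1070/2900)^0.266 = 0.7670
d^0.76 = 5.26^0.76 = 3.531
v^0.42 = 16400^0.42 = 58.92
g^-0.18 = 1.62^-0.18 = 0.9168
D_tc = 1.08 × 0.7670 × 3.531 × 58.92 × 0.9168 = 158.0 m
D_f = 1.17 × (158.0)^1.04 = 226.4 m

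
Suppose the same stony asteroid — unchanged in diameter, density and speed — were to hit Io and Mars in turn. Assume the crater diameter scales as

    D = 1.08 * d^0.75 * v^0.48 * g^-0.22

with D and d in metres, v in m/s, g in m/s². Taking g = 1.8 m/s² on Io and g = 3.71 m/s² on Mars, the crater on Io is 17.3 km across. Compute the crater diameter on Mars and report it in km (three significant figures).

All impactor-dependent factors cancel in the ratio, leaving D_Mars/D_Io = (g_Mars/g_Io)^-0.22.
(3.71/1.8)^-0.22 = 2.061^-0.22 = 0.8529
D_Mars = 0.8529 × 17.3 km = 14.8 km

D ≈ 14.8 km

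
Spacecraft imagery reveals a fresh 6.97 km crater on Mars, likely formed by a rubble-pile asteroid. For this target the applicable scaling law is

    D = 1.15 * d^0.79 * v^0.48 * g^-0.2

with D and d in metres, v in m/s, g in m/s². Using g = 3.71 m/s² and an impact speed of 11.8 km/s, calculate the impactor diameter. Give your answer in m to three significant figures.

d ≈ 287 m

Rearranging for d: d = [D / (1.15 · 11800^0.48 · 3.71^-0.2)]^(1/0.79).
D = 6970 m.
11800^0.48 = 90.05
3.71^-0.2 = 0.7694
Denominator = 1.15 × 90.05 × 0.7694 = 79.68
D / 79.68 = 6970 / 79.68 = 87.47
d = 87.47^(1/0.79) = 87.47^1.2658 = 287.1 m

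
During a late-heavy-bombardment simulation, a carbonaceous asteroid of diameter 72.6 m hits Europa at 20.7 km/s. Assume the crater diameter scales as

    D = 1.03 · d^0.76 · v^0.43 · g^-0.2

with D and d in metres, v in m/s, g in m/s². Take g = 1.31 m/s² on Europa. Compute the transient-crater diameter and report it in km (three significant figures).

D ≈ 1.82 km

In SI units: v = 20700 m/s.
d^0.76 = 72.6^0.76 = 25.96
v^0.43 = 20700^0.43 = 71.76
g^-0.2 = 1.31^-0.2 = 0.9474
D = 1.03 × 25.96 × 71.76 × 0.9474 = 1818 m
   = 1.818 km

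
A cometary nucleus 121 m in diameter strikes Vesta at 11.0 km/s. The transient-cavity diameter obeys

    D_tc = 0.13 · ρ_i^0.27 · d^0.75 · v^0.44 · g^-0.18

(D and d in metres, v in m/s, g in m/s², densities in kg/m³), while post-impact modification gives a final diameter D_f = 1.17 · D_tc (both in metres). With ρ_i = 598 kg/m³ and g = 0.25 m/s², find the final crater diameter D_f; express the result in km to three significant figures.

v = 11000 m/s.
ρ_i^0.27 = 598^0.27 = 5.620
d^0.75 = 121^0.75 = 36.48
v^0.44 = 11000^0.44 = 60.01
g^-0.18 = 0.25^-0.18 = 1.283
D_tc = 0.13 × 5.620 × 36.48 × 60.01 × 1.283 = 2052 m
D_f = 1.17 × 2052 = 2401 m
     = 2.401 km

D_f ≈ 2.40 km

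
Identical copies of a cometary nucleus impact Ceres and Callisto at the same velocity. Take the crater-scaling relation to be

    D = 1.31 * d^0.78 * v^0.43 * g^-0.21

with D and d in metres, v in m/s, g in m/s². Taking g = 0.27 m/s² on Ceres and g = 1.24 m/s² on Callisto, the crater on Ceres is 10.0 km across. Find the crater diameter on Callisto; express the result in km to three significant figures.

D ≈ 7.26 km

All impactor-dependent factors cancel in the ratio, leaving D_Callisto/D_Ceres = (g_Callisto/g_Ceres)^-0.21.
(1.24/0.27)^-0.21 = 4.593^-0.21 = 0.7260
D_Callisto = 0.7260 × 10.0 km = 7.26 km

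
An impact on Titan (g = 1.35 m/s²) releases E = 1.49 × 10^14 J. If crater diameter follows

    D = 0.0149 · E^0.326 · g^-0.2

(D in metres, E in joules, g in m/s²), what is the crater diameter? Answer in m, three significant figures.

D ≈ 586 m

E^0.326 = (1.49 × 10^14)^0.326 = 4.173 × 10^4
g^-0.2 = 1.35^-0.2 = 0.9417
D = 0.0149 × 4.173 × 10^4 × 0.9417 = 585.5 m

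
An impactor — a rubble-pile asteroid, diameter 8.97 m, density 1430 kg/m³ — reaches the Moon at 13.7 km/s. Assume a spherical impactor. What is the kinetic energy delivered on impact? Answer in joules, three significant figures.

E ≈ 5.07 × 10^13 J

v = 13700 m/s.
Mass m = (π/6) ρ d³ = (π/6) × 1430 × (8.97)³ = 5.404 × 10^5 kg
E = ½ m v² = 0.5 × 5.404 × 10^5 × (13700)² = 5.071 × 10^13 J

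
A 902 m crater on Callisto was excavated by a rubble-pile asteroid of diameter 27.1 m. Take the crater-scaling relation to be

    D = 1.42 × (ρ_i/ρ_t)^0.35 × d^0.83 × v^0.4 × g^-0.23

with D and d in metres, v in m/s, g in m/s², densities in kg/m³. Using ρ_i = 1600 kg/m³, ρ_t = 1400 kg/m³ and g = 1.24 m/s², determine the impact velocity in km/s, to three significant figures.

Rearranging for v: v = [D / (1.42 · (1600/1400)^0.35 · 27.1^0.83 · 1.24^-0.23)]^(1/0.4).
(1600/1400)^0.35 = 1.048
27.1^0.83 = 15.47
1.24^-0.23 = 0.9517
Denominator = 1.42 × 1.048 × 15.47 × 0.9517 = 21.91
D / 21.91 = 902 / 21.91 = 41.17
v = 41.17^(1/0.4) = 41.17^2.5 = 10876 m/s

v ≈ 10.9 km/s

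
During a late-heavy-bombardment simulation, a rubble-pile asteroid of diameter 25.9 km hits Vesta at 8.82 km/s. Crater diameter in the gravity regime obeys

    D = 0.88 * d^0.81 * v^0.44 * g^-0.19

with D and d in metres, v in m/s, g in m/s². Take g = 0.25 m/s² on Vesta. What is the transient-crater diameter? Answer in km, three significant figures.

D ≈ 234 km

In SI units: d = 25900 m, v = 8820 m/s.
d^0.81 = 25900^0.81 = 3756
v^0.44 = 8820^0.44 = 54.45
g^-0.19 = 0.25^-0.19 = 1.301
D = 0.88 × 3756 × 54.45 × 1.301 = 2.341 × 10^5 m
   = 234.1 km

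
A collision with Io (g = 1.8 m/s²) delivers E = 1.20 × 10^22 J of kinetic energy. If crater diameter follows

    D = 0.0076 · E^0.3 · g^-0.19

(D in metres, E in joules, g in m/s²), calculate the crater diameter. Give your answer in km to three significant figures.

E^0.3 = (1.20 × 10^22)^0.3 = 4.205 × 10^6
g^-0.19 = 1.8^-0.19 = 0.8943
D = 0.0076 × 4.205 × 10^6 × 0.8943 = 28580 m
   = 28.58 km

D ≈ 28.6 km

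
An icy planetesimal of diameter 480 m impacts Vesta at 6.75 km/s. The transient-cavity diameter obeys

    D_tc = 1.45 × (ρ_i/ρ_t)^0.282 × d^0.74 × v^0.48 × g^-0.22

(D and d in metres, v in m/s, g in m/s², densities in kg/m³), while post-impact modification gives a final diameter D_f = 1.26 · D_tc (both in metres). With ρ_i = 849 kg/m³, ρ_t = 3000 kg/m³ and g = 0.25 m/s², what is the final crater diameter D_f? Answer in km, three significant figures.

D_f ≈ 11.5 km

v = 6750 m/s.
(ρ_i/ρ_t)^0.282 = (849/3000)^0.282 = 0.7005
d^0.74 = 480^0.74 = 96.41
v^0.48 = 6750^0.48 = 68.88
g^-0.22 = 0.25^-0.22 = 1.357
D_tc = 1.45 × 0.7005 × 96.41 × 68.88 × 1.357 = 9153 m
D_f = 1.26 × 9153 = 11533 m
     = 11.53 km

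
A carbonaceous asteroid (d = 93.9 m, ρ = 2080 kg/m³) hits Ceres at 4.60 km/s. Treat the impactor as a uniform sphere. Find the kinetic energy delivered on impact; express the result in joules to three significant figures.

E ≈ 9.54 × 10^15 J

v = 4600 m/s.
Mass m = (π/6) ρ d³ = (π/6) × 2080 × (93.9)³ = 9.017 × 10^8 kg
E = ½ m v² = 0.5 × 9.017 × 10^8 × (4600)² = 9.540 × 10^15 J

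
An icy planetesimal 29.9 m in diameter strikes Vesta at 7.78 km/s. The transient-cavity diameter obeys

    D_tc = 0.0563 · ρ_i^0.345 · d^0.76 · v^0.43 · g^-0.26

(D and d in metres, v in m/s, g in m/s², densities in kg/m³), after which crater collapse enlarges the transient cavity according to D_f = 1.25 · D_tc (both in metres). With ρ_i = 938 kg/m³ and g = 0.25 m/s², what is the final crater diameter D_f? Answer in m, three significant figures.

v = 7780 m/s.
ρ_i^0.345 = 938^0.345 = 10.60
d^0.76 = 29.9^0.76 = 13.23
v^0.43 = 7780^0.43 = 47.11
g^-0.26 = 0.25^-0.26 = 1.434
D_tc = 0.0563 × 10.60 × 13.23 × 47.11 × 1.434 = 533.4 m
D_f = 1.25 × 533.4 = 666.8 m

D_f ≈ 667 m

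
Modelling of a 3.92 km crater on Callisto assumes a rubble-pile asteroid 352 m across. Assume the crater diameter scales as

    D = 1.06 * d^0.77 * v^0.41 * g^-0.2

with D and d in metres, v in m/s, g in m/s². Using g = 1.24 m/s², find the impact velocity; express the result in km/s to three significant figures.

Rearranging for v: v = [D / (1.06 · 352^0.77 · 1.24^-0.2)]^(1/0.41).
D = 3920 m.
352^0.77 = 91.38
1.24^-0.2 = 0.9579
Denominator = 1.06 × 91.38 × 0.9579 = 92.78
D / 92.78 = 3920 / 92.78 = 42.25
v = 42.25^(1/0.41) = 42.25^2.439 = 9234 m/s

v ≈ 9.23 km/s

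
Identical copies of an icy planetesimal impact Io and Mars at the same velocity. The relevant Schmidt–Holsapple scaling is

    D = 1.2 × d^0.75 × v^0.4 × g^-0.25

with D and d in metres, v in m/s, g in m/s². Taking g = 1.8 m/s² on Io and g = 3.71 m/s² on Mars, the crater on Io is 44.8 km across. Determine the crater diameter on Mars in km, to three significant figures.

D ≈ 37.4 km

All impactor-dependent factors cancel in the ratio, leaving D_Mars/D_Io = (g_Mars/g_Io)^-0.25.
(3.71/1.8)^-0.25 = 2.061^-0.25 = 0.8346
D_Mars = 0.8346 × 44.8 km = 37.4 km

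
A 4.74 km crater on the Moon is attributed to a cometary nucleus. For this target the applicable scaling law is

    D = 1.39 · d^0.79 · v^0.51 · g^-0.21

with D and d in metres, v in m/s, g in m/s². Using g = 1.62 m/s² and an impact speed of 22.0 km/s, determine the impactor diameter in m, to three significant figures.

d ≈ 53.0 m

Rearranging for d: d = [D / (1.39 · 22000^0.51 · 1.62^-0.21)]^(1/0.79).
D = 4740 m.
22000^0.51 = 163.9
1.62^-0.21 = 0.9037
Denominator = 1.39 × 163.9 × 0.9037 = 205.9
D / 205.9 = 4740 / 205.9 = 23.02
d = 23.02^(1/0.79) = 23.02^1.2658 = 52.98 m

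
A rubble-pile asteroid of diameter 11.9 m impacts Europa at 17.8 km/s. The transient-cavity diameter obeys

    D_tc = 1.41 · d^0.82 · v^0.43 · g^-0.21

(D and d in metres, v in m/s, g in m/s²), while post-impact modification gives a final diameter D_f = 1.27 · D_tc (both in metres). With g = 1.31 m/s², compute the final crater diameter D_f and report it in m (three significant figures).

v = 17800 m/s.
d^0.82 = 11.9^0.82 = 7.620
v^0.43 = 17800^0.43 = 67.25
g^-0.21 = 1.31^-0.21 = 0.9449
D_tc = 1.41 × 7.620 × 67.25 × 0.9449 = 682.7 m
D_f = 1.27 × 682.7 = 867.0 m

D_f ≈ 867 m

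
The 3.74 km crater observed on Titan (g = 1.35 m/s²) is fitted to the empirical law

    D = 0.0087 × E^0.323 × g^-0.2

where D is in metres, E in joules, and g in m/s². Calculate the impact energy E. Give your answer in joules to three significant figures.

Rearranging: E = [D / (0.0087 · g^-0.2)]^(1/0.323).
D = 3740 m.
g^-0.2 = 1.35^-0.2 = 0.9417
D / (0.0087 × 0.9417) = 3740 / (8.193 × 10^-3) = 4.565 × 10^5
E = (4.565 × 10^5)^3.096 = 3.324 × 10^17 J

E ≈ 3.32 × 10^17 J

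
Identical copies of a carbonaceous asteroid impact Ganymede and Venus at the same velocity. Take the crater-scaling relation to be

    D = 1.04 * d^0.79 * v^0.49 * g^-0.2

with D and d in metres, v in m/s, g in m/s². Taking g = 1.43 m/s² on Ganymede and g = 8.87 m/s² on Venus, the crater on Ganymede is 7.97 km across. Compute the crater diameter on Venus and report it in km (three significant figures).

D ≈ 5.53 km

All impactor-dependent factors cancel in the ratio, leaving D_Venus/D_Ganymede = (g_Venus/g_Ganymede)^-0.2.
(8.87/1.43)^-0.2 = 6.203^-0.2 = 0.6942
D_Venus = 0.6942 × 7.97 km = 5.53 km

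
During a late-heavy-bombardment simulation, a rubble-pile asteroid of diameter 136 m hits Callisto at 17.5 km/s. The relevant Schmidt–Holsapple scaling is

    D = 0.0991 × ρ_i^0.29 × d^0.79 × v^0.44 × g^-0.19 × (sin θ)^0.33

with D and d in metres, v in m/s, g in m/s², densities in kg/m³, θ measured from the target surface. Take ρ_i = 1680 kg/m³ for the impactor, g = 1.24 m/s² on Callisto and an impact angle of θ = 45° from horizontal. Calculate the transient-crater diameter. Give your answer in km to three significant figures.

In SI units: v = 17500 m/s.
ρ_i^0.29 = 1680^0.29 = 8.617
d^0.79 = 136^0.79 = 48.47
v^0.44 = 17500^0.44 = 73.61
g^-0.19 = 1.24^-0.19 = 0.9600
(sin 45°)^0.33 = 0.7071^0.33 = 0.8919
D = 0.0991 × 8.617 × 48.47 × 73.61 × 0.9600 × 0.8919 = 2609 m
   = 2.609 km

D ≈ 2.61 km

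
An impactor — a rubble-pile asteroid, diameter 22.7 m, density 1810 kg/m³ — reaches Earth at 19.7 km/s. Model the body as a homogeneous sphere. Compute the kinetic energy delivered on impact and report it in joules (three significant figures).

v = 19700 m/s.
Mass m = (π/6) ρ d³ = (π/6) × 1810 × (22.7)³ = 1.109 × 10^7 kg
E = ½ m v² = 0.5 × 1.109 × 10^7 × (19700)² = 2.152 × 10^15 J

E ≈ 2.15 × 10^15 J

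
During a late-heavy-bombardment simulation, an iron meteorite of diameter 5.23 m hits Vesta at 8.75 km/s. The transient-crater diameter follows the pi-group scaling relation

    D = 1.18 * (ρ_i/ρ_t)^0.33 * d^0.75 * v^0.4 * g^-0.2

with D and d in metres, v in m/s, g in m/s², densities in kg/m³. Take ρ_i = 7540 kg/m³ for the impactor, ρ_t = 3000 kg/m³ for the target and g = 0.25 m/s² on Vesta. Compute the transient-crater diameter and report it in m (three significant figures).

In SI units: v = 8750 m/s.
(ρ_i/ρ_t)^0.33 = (7540/3000)^0.33 = 1.355
d^0.75 = 5.23^0.75 = 3.458
v^0.4 = 8750^0.4 = 37.74
g^-0.2 = 0.25^-0.2 = 1.320
D = 1.18 × 1.355 × 3.458 × 37.74 × 1.320 = 275.4 m

D ≈ 275 m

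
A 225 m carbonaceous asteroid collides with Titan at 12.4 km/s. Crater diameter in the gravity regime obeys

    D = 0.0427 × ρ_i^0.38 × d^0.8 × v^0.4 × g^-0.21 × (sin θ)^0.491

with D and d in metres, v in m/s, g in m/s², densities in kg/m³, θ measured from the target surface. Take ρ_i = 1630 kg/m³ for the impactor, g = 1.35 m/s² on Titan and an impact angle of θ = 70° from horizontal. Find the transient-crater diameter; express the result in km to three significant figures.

In SI units: v = 12400 m/s.
ρ_i^0.38 = 1630^0.38 = 16.62
d^0.8 = 225^0.8 = 76.16
v^0.4 = 12400^0.4 = 43.39
g^-0.21 = 1.35^-0.21 = 0.9389
(sin 70°)^0.491 = 0.9397^0.491 = 0.9699
D = 0.0427 × 16.62 × 76.16 × 43.39 × 0.9389 × 0.9699 = 2136 m
   = 2.136 km

D ≈ 2.14 km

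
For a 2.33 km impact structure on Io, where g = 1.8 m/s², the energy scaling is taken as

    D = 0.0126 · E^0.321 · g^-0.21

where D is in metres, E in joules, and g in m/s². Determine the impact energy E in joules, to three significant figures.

Rearranging: E = [D / (0.0126 · g^-0.21)]^(1/0.321).
D = 2330 m.
g^-0.21 = 1.8^-0.21 = 0.8839
D / (0.0126 × 0.8839) = 2330 / (0.01114) = 2.092 × 10^5
E = (2.092 × 10^5)^3.1153 = 3.760 × 10^16 J

E ≈ 3.76 × 10^16 J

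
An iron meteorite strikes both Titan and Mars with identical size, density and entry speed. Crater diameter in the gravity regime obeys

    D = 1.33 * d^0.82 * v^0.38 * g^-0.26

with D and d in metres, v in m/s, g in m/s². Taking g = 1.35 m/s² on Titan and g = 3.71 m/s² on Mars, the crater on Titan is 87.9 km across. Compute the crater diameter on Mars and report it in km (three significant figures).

All impactor-dependent factors cancel in the ratio, leaving D_Mars/D_Titan = (g_Mars/g_Titan)^-0.26.
(3.71/1.35)^-0.26 = 2.748^-0.26 = 0.7689
D_Mars = 0.7689 × 87.9 km = 67.6 km

D ≈ 67.6 km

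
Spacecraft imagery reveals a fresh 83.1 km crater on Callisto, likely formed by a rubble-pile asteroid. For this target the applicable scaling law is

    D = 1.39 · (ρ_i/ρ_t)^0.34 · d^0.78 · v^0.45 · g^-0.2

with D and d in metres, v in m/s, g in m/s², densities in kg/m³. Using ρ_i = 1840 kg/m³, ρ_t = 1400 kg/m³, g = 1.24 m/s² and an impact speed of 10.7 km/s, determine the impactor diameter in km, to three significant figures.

Rearranging for d: d = [D / (1.39 · (1840/1400)^0.34 · 10700^0.45 · 1.24^-0.2)]^(1/0.78).
D = 83100 m.
(1840/1400)^0.34 = 1.097
10700^0.45 = 65.05
1.24^-0.2 = 0.9579
Denominator = 1.39 × 1.097 × 65.05 × 0.9579 = 95.01
D / 95.01 = 83100 / 95.01 = 874.6
d = 874.6^(1/0.78) = 874.6^1.2821 = 5911 m

d ≈ 5.91 km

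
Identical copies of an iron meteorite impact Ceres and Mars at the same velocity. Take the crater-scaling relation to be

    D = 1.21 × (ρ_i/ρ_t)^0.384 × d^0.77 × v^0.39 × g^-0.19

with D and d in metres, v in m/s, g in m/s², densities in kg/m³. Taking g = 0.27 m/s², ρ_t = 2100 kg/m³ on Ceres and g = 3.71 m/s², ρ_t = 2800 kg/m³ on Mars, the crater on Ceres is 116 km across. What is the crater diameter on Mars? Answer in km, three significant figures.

D ≈ 63.1 km

The impactor-only factors (d, v, ρ_i) cancel in the ratio, leaving D_Mars/D_Ceres = (g_Mars/g_Ceres)^-0.19 · (ρ_t,Ceres/ρ_t,Mars)^0.384.
(3.71/0.27)^-0.19 = 13.74^-0.19 = 0.6078
(2100/2800)^0.384 = 0.7500^0.384 = 0.8954
Ratio = 0.6078 × 0.8954 = 0.5442
D_Mars = 0.5442 × 116 km = 63.1 km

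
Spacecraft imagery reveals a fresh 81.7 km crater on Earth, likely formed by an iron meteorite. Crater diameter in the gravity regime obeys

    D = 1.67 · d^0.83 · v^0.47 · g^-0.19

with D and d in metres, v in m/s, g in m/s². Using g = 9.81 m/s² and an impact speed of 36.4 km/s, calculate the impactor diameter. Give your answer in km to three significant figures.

d ≈ 1.97 km

Rearranging for d: d = [D / (1.67 · 36400^0.47 · 9.81^-0.19)]^(1/0.83).
D = 81700 m.
36400^0.47 = 139.2
9.81^-0.19 = 0.6480
Denominator = 1.67 × 139.2 × 0.6480 = 150.6
D / 150.6 = 81700 / 150.6 = 542.5
d = 542.5^(1/0.83) = 542.5^1.2048 = 1970 m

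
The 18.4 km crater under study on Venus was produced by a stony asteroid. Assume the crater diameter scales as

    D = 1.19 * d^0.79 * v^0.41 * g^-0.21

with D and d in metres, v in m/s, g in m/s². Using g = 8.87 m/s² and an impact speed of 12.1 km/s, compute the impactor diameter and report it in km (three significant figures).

Rearranging for d: d = [D / (1.19 · 12100^0.41 · 8.87^-0.21)]^(1/0.79).
D = 18400 m.
12100^0.41 = 47.20
8.87^-0.21 = 0.6323
Denominator = 1.19 × 47.20 × 0.6323 = 35.52
D / 35.52 = 18400 / 35.52 = 518.0
d = 518.0^(1/0.79) = 518.0^1.2658 = 2728 m

d ≈ 2.73 km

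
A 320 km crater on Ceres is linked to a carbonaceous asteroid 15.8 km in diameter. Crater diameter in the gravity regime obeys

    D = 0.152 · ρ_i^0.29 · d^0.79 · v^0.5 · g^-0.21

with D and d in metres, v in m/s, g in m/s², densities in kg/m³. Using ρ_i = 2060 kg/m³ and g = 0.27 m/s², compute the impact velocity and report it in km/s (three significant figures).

Rearranging for v: v = [D / (0.152 · 2060^0.29 · 15800^0.79 · 0.27^-0.21)]^(1/0.5).
D = 320000 m.
2060^0.29 = 9.142
15800^0.79 = 2075
0.27^-0.21 = 1.316
Denominator = 0.152 × 9.142 × 2075 × 1.316 = 3795
D / 3795 = 320000 / 3795 = 84.32
v = 84.32^(1/0.5) = 84.32^2 = 7110 m/s

v ≈ 7.11 km/s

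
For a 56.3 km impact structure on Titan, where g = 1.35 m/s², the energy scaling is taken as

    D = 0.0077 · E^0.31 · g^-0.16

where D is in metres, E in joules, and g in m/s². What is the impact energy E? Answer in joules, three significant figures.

Rearranging: E = [D / (0.0077 · g^-0.16)]^(1/0.31).
D = 56300 m.
g^-0.16 = 1.35^-0.16 = 0.9531
D / (0.0077 × 0.9531) = 56300 / (7.339 × 10^-3) = 7.671 × 10^6
E = (7.671 × 10^6)^3.2258 = 1.619 × 10^22 J

E ≈ 1.62 × 10^22 J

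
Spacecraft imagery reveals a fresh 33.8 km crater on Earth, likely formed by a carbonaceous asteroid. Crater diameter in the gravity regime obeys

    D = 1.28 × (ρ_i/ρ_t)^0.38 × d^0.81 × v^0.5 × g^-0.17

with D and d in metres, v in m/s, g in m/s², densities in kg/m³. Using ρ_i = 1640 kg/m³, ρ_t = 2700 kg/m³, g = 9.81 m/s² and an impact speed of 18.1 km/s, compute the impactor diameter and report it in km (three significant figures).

d ≈ 1.38 km

Rearranging for d: d = [D / (1.28 · (1640/2700)^0.38 · 18100^0.5 · 9.81^-0.17)]^(1/0.81).
D = 33800 m.
(1640/2700)^0.38 = 0.8274
18100^0.5 = 134.5
9.81^-0.17 = 0.6783
Denominator = 1.28 × 0.8274 × 134.5 × 0.6783 = 96.62
D / 96.62 = 33800 / 96.62 = 349.8
d = 349.8^(1/0.81) = 349.8^1.2346 = 1382 m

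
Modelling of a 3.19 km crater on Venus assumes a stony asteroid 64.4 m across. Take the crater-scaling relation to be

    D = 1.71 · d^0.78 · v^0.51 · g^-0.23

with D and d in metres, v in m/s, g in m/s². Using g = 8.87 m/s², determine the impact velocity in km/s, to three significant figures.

v ≈ 11.9 km/s

Rearranging for v: v = [D / (1.71 · 64.4^0.78 · 8.87^-0.23)]^(1/0.51).
D = 3190 m.
64.4^0.78 = 25.76
8.87^-0.23 = 0.6053
Denominator = 1.71 × 25.76 × 0.6053 = 26.66
D / 26.66 = 3190 / 26.66 = 119.7
v = 119.7^(1/0.51) = 119.7^1.9608 = 11878 m/s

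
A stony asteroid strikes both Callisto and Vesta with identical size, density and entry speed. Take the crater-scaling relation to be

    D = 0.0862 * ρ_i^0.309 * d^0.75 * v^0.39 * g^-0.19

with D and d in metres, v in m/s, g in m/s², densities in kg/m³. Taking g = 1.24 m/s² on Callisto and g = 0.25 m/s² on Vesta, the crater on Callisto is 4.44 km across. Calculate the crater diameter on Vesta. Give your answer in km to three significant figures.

D ≈ 6.02 km

All impactor-dependent factors cancel in the ratio, leaving D_Vesta/D_Callisto = (g_Vesta/g_Callisto)^-0.19.
(0.25/1.24)^-0.19 = 0.2016^-0.19 = 1.356
D_Vesta = 1.356 × 4.44 km = 6.02 km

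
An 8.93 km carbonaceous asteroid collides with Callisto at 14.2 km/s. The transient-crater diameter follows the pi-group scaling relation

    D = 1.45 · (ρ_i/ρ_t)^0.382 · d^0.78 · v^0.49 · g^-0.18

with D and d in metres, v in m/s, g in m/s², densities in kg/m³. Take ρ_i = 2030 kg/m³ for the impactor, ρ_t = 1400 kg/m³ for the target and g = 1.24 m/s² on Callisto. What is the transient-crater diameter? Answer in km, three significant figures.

D ≈ 210 km

In SI units: d = 8930 m, v = 14200 m/s.
(ρ_i/ρ_t)^0.382 = (2030/1400)^0.382 = 1.153
d^0.78 = 8930^0.78 = 1207
v^0.49 = 14200^0.49 = 108.3
g^-0.18 = 1.24^-0.18 = 0.9620
D = 1.45 × 1.153 × 1207 × 108.3 × 0.9620 = 2.102 × 10^5 m
   = 210.2 km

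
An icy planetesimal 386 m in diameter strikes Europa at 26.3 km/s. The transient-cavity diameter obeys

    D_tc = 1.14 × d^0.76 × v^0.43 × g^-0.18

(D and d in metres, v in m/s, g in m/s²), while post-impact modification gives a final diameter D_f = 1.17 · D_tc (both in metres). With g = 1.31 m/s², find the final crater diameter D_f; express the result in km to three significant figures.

v = 26300 m/s.
d^0.76 = 386^0.76 = 92.43
v^0.43 = 26300^0.43 = 79.54
g^-0.18 = 1.31^-0.18 = 0.9526
D_tc = 1.14 × 92.43 × 79.54 × 0.9526 = 7984 m
D_f = 1.17 × 7984 = 9341 m
     = 9.341 km

D_f ≈ 9.34 km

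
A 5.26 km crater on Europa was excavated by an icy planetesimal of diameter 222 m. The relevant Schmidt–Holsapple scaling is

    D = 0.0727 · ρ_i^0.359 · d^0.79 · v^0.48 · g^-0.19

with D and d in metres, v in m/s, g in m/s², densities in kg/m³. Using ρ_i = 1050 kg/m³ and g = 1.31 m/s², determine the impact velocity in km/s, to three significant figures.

v ≈ 11.2 km/s

Rearranging for v: v = [D / (0.0727 · 1050^0.359 · 222^0.79 · 1.31^-0.19)]^(1/0.48).
D = 5260 m.
1050^0.359 = 12.15
222^0.79 = 71.39
1.31^-0.19 = 0.9500
Denominator = 0.0727 × 12.15 × 71.39 × 0.9500 = 59.91
D / 59.91 = 5260 / 59.91 = 87.80
v = 87.80^(1/0.48) = 87.80^2.0833 = 11191 m/s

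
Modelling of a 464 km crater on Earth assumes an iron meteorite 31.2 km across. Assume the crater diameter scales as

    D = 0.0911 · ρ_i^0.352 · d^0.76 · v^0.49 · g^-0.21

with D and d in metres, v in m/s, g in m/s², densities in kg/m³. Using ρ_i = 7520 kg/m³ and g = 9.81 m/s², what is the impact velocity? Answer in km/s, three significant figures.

Rearranging for v: v = [D / (0.0911 · 7520^0.352 · 31200^0.76 · 9.81^-0.21)]^(1/0.49).
D = 464000 m.
7520^0.352 = 23.14
31200^0.76 = 2603
9.81^-0.21 = 0.6191
Denominator = 0.0911 × 23.14 × 2603 × 0.6191 = 3397
D / 3397 = 464000 / 3397 = 136.6
v = 136.6^(1/0.49) = 136.6^2.0408 = 22805 m/s

v ≈ 22.8 km/s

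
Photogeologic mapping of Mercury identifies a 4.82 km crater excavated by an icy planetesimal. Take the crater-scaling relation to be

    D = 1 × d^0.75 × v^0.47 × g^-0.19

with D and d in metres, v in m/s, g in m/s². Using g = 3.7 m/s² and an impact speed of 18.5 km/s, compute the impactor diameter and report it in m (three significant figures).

d ≈ 240 m

Rearranging for d: d = [D / (1 · 18500^0.47 · 3.7^-0.19)]^(1/0.75).
D = 4820 m.
18500^0.47 = 101.3
3.7^-0.19 = 0.7799
Denominator = 1 × 101.3 × 0.7799 = 79.00
D / 79.00 = 4820 / 79.00 = 61.01
d = 61.01^(1/0.75) = 61.01^1.3333 = 240.1 m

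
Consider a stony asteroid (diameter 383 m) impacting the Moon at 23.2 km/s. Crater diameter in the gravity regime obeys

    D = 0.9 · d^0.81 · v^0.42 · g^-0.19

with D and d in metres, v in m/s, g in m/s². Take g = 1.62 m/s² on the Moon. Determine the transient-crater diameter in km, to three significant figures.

D ≈ 6.92 km

In SI units: v = 23200 m/s.
d^0.81 = 383^0.81 = 123.7
v^0.42 = 23200^0.42 = 68.16
g^-0.19 = 1.62^-0.19 = 0.9124
D = 0.9 × 123.7 × 68.16 × 0.9124 = 6924 m
   = 6.924 km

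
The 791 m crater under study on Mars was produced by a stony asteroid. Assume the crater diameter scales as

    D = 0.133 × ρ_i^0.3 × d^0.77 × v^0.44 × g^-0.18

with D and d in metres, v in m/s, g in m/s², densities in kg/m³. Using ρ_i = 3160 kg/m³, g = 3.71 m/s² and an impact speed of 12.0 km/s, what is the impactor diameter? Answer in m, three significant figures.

Rearranging for d: d = [D / (0.133 · 3160^0.3 · 12000^0.44 · 3.71^-0.18)]^(1/0.77).
3160^0.3 = 11.22
12000^0.44 = 62.35
3.71^-0.18 = 0.7898
Denominator = 0.133 × 11.22 × 62.35 × 0.7898 = 73.48
D / 73.48 = 791 / 73.48 = 10.76
d = 10.76^(1/0.77) = 10.76^1.2987 = 21.88 m

d ≈ 21.9 m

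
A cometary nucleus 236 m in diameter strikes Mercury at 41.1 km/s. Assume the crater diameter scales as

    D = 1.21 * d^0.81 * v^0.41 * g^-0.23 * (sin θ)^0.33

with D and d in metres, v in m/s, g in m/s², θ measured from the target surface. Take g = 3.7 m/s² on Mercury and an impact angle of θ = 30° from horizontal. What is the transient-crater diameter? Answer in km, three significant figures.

D ≈ 4.64 km

In SI units: v = 41100 m/s.
d^0.81 = 236^0.81 = 83.57
v^0.41 = 41100^0.41 = 77.92
g^-0.23 = 3.7^-0.23 = 0.7401
(sin 30°)^0.33 = 0.5000^0.33 = 0.7955
D = 1.21 × 83.57 × 77.92 × 0.7401 × 0.7955 = 4639 m
   = 4.639 km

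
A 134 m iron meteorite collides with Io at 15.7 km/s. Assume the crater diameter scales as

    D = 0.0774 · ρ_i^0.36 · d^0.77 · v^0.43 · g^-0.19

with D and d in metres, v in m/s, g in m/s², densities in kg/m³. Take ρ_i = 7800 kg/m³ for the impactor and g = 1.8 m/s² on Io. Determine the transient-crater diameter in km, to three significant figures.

D ≈ 4.83 km

In SI units: v = 15700 m/s.
ρ_i^0.36 = 7800^0.36 = 25.19
d^0.77 = 134^0.77 = 43.44
v^0.43 = 15700^0.43 = 63.71
g^-0.19 = 1.8^-0.19 = 0.8943
D = 0.0774 × 25.19 × 43.44 × 63.71 × 0.8943 = 4826 m
   = 4.826 km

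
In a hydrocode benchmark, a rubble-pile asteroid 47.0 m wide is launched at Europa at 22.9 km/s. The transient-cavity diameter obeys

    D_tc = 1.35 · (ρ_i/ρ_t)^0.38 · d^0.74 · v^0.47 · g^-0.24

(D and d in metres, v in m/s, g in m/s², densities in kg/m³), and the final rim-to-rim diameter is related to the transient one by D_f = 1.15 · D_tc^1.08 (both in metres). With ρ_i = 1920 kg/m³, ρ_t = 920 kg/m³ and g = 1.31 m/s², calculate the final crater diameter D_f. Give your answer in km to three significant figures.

D_f ≈ 7.11 km

v = 22900 m/s.
(ρ_i/ρ_t)^0.38 = (1920/920)^0.38 = 1.323
d^0.74 = 47^0.74 = 17.27
v^0.47 = 22900^0.47 = 112.0
g^-0.24 = 1.31^-0.24 = 0.9372
D_tc = 1.35 × 1.323 × 17.27 × 112.0 × 0.9372 = 3238 m
D_f = 1.15 × (3238)^1.08 = 7109 m
     = 7.109 km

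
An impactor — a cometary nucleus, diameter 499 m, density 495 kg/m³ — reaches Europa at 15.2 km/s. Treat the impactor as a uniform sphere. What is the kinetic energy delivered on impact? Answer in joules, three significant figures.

E ≈ 3.72 × 10^18 J

v = 15200 m/s.
Mass m = (π/6) ρ d³ = (π/6) × 495 × (499)³ = 3.220 × 10^10 kg
E = ½ m v² = 0.5 × 3.220 × 10^10 × (15200)² = 3.720 × 10^18 J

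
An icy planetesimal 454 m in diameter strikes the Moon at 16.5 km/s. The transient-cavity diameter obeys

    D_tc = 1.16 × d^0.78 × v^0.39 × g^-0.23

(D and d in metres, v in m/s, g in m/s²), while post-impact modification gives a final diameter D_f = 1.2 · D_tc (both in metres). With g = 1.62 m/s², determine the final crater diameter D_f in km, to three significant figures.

v = 16500 m/s.
d^0.78 = 454^0.78 = 118.2
v^0.39 = 16500^0.39 = 44.14
g^-0.23 = 1.62^-0.23 = 0.8950
D_tc = 1.16 × 118.2 × 44.14 × 0.8950 = 5417 m
D_f = 1.2 × 5417 = 6500 m
     = 6.500 km

D_f ≈ 6.50 km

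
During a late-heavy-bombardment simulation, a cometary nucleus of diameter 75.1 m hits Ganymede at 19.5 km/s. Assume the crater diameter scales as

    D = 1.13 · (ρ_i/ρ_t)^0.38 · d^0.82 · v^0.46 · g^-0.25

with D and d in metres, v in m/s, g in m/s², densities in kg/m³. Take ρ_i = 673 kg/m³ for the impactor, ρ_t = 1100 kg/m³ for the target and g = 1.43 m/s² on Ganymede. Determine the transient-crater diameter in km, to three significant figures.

D ≈ 2.78 km

In SI units: v = 19500 m/s.
(ρ_i/ρ_t)^0.38 = (673/1100)^0.38 = 0.8297
d^0.82 = 75.1^0.82 = 34.52
v^0.46 = 19500^0.46 = 94.06
g^-0.25 = 1.43^-0.25 = 0.9145
D = 1.13 × 0.8297 × 34.52 × 94.06 × 0.9145 = 2784 m
   = 2.784 km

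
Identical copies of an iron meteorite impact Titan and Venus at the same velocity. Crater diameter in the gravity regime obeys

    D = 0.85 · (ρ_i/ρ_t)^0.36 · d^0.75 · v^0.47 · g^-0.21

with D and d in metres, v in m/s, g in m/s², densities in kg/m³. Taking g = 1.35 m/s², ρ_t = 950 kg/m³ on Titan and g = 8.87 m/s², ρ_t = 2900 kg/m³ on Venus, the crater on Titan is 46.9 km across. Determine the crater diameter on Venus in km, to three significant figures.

The impactor-only factors (d, v, ρ_i) cancel in the ratio, leaving D_Venus/D_Titan = (g_Venus/g_Titan)^-0.21 · (ρ_t,Titan/ρ_t,Venus)^0.36.
(8.87/1.35)^-0.21 = 6.570^-0.21 = 0.6735
(950/2900)^0.36 = 0.3276^0.36 = 0.6692
Ratio = 0.6735 × 0.6692 = 0.4507
D_Venus = 0.4507 × 46.9 km = 21.1 km

D ≈ 21.1 km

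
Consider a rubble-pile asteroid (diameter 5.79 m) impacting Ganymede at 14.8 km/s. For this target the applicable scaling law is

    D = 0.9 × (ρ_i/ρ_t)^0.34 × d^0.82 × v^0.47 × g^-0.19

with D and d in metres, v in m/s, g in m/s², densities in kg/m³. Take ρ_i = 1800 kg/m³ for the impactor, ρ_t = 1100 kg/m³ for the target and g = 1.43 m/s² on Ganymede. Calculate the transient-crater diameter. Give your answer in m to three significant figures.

In SI units: v = 14800 m/s.
(ρ_i/ρ_t)^0.34 = (1800/1100)^0.34 = 1.182
d^0.82 = 5.79^0.82 = 4.221
v^0.47 = 14800^0.47 = 91.21
g^-0.19 = 1.43^-0.19 = 0.9343
D = 0.9 × 1.182 × 4.221 × 91.21 × 0.9343 = 382.7 m

D ≈ 383 m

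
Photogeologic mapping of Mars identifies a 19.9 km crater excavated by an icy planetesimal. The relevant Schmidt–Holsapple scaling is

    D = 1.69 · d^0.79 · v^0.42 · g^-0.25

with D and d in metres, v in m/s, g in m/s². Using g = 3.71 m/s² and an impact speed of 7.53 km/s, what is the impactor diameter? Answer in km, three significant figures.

d ≈ 1.87 km

Rearranging for d: d = [D / (1.69 · 7530^0.42 · 3.71^-0.25)]^(1/0.79).
D = 19900 m.
7530^0.42 = 42.49
3.71^-0.25 = 0.7205
Denominator = 1.69 × 42.49 × 0.7205 = 51.74
D / 51.74 = 19900 / 51.74 = 384.6
d = 384.6^(1/0.79) = 384.6^1.2658 = 1871 m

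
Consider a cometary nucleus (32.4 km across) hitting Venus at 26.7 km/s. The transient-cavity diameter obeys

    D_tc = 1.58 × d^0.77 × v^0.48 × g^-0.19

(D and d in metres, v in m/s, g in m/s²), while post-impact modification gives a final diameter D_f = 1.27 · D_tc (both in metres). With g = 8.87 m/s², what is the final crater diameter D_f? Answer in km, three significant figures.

In SI: d = 32400 m, v = 26700 m/s.
d^0.77 = 32400^0.77 = 2972
v^0.48 = 26700^0.48 = 133.3
g^-0.19 = 8.87^-0.19 = 0.6605
D_tc = 1.58 × 2972 × 133.3 × 0.6605 = 4.134 × 10^5 m
D_f = 1.27 × 4.134 × 10^5 = 5.250 × 10^5 m
     = 525.0 km

D_f ≈ 525 km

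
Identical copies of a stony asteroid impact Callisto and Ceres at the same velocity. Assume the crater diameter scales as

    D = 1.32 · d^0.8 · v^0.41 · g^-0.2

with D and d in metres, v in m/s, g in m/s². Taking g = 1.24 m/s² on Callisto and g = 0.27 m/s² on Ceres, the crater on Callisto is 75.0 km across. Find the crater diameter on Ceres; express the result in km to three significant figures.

D ≈ 102 km

All impactor-dependent factors cancel in the ratio, leaving D_Ceres/D_Callisto = (g_Ceres/g_Callisto)^-0.2.
(0.27/1.24)^-0.2 = 0.2177^-0.2 = 1.357
D_Ceres = 1.357 × 75.0 km = 102 km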